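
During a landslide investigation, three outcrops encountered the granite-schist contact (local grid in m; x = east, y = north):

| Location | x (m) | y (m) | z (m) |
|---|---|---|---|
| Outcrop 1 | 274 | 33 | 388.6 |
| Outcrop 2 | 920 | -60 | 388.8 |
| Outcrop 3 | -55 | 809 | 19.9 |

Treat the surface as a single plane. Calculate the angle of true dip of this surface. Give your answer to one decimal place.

Let the plane be z = a·x + b·y + c.
Outcrop 2−Outcrop 1: 646a − 93b = 0.2;  Outcrop 3−Outcrop 1: −329a + 776b = −368.7.
Solving gives a = −0.07252, b = −0.50587.
Gradient magnitude |∇z| = √(a² + b²) = √(0.00526 + 0.25591) = 0.51105.
True dip = arctan(0.51105) = 27.1°, dipping toward N (azimuth ≈ 008°).

27.1°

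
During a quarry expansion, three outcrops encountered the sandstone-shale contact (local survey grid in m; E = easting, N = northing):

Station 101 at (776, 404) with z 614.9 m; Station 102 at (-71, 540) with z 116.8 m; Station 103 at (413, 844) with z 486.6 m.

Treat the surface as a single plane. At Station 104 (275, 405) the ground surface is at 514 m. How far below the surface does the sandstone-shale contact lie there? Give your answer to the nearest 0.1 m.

Let the plane be z = a·E + b·N + c.
Station 102−Station 101: −847a + 136b = −498.1;  Station 103−Station 101: −363a + 440b = −128.3.
Solving gives a = 0.62390, b = 0.22313.
Then c = 614.9 − a·776 − b·404 = 40.61.
At (275, 405): z_contact = 171.57 + 90.37 + 40.61 = 302.55 m.
Depth below ground = 514 − 302.55 = 211.5 m.

211.5 m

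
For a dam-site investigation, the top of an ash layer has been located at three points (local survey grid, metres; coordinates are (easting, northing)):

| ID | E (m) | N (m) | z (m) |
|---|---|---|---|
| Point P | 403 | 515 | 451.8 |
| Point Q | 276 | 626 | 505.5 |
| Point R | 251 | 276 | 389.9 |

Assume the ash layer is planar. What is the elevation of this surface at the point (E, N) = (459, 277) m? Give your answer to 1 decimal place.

Let the plane be z = a·E + b·N + c.
Point Q−Point P: −127a + 111b = 53.7;  Point R−Point P: −152a − 239b = −61.9.
Solving gives a = −0.12628, b = 0.33931.
Then c = 451.8 − a·403 − b·515 = 327.95.
At (459, 277): z = −58.0 + 94.0 + 327.95 = 364.0 m.

364.0 m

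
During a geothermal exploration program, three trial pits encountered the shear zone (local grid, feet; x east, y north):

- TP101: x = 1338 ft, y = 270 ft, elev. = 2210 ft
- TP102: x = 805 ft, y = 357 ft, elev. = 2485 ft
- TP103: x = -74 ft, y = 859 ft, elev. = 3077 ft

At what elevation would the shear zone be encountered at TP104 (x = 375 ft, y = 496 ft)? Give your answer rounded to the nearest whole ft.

Two edge vectors: TP101→TP102 = (-533, 87, 275), TP101→TP103 = (-1412, 589, 867).
Normal n = (TP101→TP102) × (TP101→TP103) = (-86546, 73811, -191093).
So ∂z/∂x = −n_x/n_z = −0.45290 and ∂z/∂y = −n_y/n_z = 0.38626.
Intercept c from TP101: 2210 + 605.98 − 104.29 = 2711.69.
At (375, 496): z = −169.8 + 191.6 + 2711.69 = 2733.4 ft.

2733 ft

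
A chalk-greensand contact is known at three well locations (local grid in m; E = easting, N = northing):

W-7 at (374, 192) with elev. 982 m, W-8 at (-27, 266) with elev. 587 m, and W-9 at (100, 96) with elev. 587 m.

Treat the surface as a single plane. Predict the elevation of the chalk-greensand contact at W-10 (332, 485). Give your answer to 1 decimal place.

Let the plane be z = a·E + b·N + c.
W-8−W-7: −401a + 74b = −395;  W-9−W-7: −274a − 96b = −395.
Solving gives a = 1.14255, b = 0.85355.
Then c = 982 − a·374 − b·192 = 390.80.
At (332, 485): z = 379.3 + 414.0 + 390.80 = 1184.1 m.

1184.1 m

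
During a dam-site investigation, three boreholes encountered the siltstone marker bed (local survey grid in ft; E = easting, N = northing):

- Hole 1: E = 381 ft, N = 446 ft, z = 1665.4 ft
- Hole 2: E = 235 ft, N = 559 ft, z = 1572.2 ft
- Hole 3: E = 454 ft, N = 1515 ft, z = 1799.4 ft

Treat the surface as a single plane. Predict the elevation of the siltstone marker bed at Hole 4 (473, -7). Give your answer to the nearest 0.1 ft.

Two edge vectors: Hole 1→Hole 2 = (-146, 113, -93.2), Hole 1→Hole 3 = (73, 1069, 134).
Normal n = (Hole 1→Hole 2) × (Hole 1→Hole 3) = (114772.8, 12760.4, -164323).
So ∂z/∂E = −n_x/n_z = 0.698459 and ∂z/∂N = −n_y/n_z = 0.077654.
Intercept c from Hole 1: 1665.4 − 266.11 − 34.63 = 1364.65.
At (473, -7): z = 330.4 − 0.5 + 1364.65 = 1694.5 ft.

1694.5 ft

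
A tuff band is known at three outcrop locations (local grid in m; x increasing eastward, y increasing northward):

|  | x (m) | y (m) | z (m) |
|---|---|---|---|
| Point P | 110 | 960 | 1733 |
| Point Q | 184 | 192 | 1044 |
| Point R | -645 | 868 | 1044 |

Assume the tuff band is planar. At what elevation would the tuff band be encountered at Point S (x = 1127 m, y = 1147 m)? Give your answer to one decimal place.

Two edge vectors: Point P→Point Q = (74, -768, -689), Point P→Point R = (-755, -92, -689).
Normal n = (Point P→Point Q) × (Point P→Point R) = (465764, 571181, -586648).
So ∂z/∂x = −n_x/n_z = 0.793941 and ∂z/∂y = −n_y/n_z = 0.973635.
Intercept c from Point P: 1733 − 87.33 − 934.69 = 710.98.
At (1127, 1147): z = 894.8 + 1116.8 + 710.98 = 2722.5 m.

2722.5 m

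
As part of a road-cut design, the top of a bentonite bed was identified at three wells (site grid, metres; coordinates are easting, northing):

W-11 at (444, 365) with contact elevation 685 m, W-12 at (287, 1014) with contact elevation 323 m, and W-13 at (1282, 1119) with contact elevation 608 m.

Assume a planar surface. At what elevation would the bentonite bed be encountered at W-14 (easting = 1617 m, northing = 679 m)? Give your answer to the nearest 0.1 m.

Two edge vectors: W-11→W-12 = (-157, 649, -362), W-11→W-13 = (838, 754, -77).
Normal n = (W-11→W-12) × (W-11→W-13) = (222975, -315445, -662240).
So ∂z/∂easting = −n_x/n_z = 0.336698 and ∂z/∂northing = −n_y/n_z = −0.476330.
Intercept c from W-11: 685 − 149.49 + 173.86 = 709.37.
At (1617, 679): z = 544.4 − 323.4 + 709.37 = 930.4 m.

930.4 m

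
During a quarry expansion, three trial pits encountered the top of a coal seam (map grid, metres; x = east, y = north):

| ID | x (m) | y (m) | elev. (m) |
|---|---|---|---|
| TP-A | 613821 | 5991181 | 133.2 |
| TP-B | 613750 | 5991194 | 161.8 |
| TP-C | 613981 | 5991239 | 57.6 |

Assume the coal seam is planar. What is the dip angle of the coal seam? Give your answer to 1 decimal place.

Let the plane be z = a·x + b·y + c.
TP-B−TP-A: −71a + 13b = 28.6;  TP-C−TP-A: 160a + 58b = −75.6.
Solving gives a = −0.42620, b = −0.12772.
Gradient magnitude |∇z| = √(a² + b²) = √(0.18165 + 0.01631) = 0.44493.
True dip = arctan(0.44493) = 24.0°, dipping toward ENE (azimuth ≈ 073°).

24.0°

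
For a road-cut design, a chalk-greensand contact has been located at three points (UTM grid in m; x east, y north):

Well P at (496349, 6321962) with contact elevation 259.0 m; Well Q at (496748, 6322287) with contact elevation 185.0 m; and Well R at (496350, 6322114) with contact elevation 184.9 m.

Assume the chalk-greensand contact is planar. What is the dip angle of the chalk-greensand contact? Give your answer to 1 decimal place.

Let the plane be z = a·x + b·y + c.
Well Q−Well P: 399a + 325b = −74;  Well R−Well P: 1a + 152b = −74.1.
Solving gives a = 0.21276, b = −0.48890.
Gradient magnitude |∇z| = √(a² + b²) = √(0.04527 + 0.23902) = 0.53319.
True dip = arctan(0.53319) = 28.1°, dipping toward NNW (azimuth ≈ 336°).

28.1°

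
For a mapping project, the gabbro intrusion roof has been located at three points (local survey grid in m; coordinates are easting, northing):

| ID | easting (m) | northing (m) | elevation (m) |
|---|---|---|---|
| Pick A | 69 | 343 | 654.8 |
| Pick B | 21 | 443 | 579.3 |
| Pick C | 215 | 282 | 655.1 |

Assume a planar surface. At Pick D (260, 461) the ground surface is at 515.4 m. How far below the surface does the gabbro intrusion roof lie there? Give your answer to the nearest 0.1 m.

Let the plane be z = a·easting + b·northing + c.
Pick B−Pick A: −48a + 100b = −75.5;  Pick C−Pick A: 146a − 61b = 0.3.
Solving gives a = −0.39201, b = −0.94316.
Then c = 654.8 − a·69 − b·343 = 1005.35.
At (260, 461): z_contact = −101.92 − 434.80 + 1005.35 = 468.63 m.
Depth below ground = 515.4 − 468.63 = 46.8 m.

46.8 m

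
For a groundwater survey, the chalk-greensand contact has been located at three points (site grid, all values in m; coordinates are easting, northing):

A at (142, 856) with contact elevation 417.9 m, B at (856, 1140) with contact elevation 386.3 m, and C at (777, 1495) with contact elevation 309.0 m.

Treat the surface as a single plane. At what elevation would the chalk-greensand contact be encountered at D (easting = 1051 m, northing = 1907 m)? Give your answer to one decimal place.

Two edge vectors: A→B = (714, 284, -31.6), A→C = (635, 639, -108.9).
Normal n = (A→B) × (A→C) = (-10735.2, 57688.6, 275906).
So ∂z/∂easting = −n_x/n_z = 0.038909 and ∂z/∂northing = −n_y/n_z = −0.209088.
Intercept c from A: 417.9 − 5.53 + 178.98 = 591.35.
At (1051, 1907): z = 40.9 − 398.7 + 591.35 = 233.5 m.

233.5 m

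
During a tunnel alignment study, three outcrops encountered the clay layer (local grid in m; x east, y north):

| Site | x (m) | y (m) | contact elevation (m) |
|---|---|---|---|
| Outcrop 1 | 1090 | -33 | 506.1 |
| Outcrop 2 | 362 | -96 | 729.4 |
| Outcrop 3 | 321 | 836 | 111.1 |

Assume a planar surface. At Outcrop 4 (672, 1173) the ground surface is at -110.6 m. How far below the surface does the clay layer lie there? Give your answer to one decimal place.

92.7 m

Two edge vectors: Outcrop 1→Outcrop 2 = (-728, -63, 223.3), Outcrop 1→Outcrop 3 = (-769, 869, -395).
Normal n = (Outcrop 1→Outcrop 2) × (Outcrop 1→Outcrop 3) = (-169162.7, -459277.7, -681079).
So ∂z/∂x = −n_x/n_z = −0.248375 and ∂z/∂y = −n_y/n_z = −0.674338.
Intercept c from Outcrop 1: 506.1 + 270.73 − 22.25 = 754.58.
At (672, 1173): z_contact = −166.91 − 791.00 + 754.58 = -203.33 m.
Depth below ground = -110.6 − (-203.33) = 92.7 m.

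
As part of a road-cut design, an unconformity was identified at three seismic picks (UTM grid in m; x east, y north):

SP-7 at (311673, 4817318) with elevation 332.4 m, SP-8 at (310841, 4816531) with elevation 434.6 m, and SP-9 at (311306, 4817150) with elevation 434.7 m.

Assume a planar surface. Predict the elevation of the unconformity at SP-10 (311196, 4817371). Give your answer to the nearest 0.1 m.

552.0 m

Let the plane be z = a·x + b·y + c.
SP-8−SP-7: −832a − 787b = 102.2;  SP-9−SP-7: −367a − 168b = 102.3.
Solving gives a = −0.424952869, b = 0.319391089.
Then c = 332.4 − a·311673 − b·4817318 = −1405829.71.
At (311196, 4817371): z = −132243.6 + 1538625.4 − 1405829.71 = 552.0 m.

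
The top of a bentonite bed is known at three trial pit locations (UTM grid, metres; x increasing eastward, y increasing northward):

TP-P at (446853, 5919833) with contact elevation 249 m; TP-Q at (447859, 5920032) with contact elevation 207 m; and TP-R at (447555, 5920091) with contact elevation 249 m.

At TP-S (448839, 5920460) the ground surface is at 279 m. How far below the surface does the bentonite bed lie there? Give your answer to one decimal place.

55.3 m

Let the plane be z = a·x + b·y + c.
TP-Q−TP-P: 1006a + 199b = −42;  TP-R−TP-P: 702a + 258b = 0.
Solving gives a = −0.090413016, b = 0.246007509.
Then c = 249 − a·446853 − b·5919833 = −1415673.04.
At (448839, 5920460): z_contact = −40580.89 + 1456477.62 − 1415673.04 = 223.69 m.
Depth below ground = 279 − 223.69 = 55.3 m.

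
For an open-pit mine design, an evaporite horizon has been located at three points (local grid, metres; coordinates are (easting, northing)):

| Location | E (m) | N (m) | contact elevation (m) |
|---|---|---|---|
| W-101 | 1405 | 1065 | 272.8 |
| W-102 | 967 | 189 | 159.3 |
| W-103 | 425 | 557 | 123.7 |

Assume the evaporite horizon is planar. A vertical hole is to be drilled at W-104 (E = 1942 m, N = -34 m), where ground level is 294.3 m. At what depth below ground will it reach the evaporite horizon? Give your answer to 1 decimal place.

39.3 m

Two edge vectors: W-101→W-102 = (-438, -876, -113.5), W-101→W-103 = (-980, -508, -149.1).
Normal n = (W-101→W-102) × (W-101→W-103) = (72953.6, 45924.2, -635976).
So ∂z/∂E = −n_x/n_z = 0.114711 and ∂z/∂N = −n_y/n_z = 0.072211.
Intercept c from W-101: 272.8 − 161.17 − 76.90 = 34.73.
At (1942, -34): z_contact = 222.77 − 2.46 + 34.73 = 255.04 m.
Depth below ground = 294.3 − 255.04 = 39.3 m.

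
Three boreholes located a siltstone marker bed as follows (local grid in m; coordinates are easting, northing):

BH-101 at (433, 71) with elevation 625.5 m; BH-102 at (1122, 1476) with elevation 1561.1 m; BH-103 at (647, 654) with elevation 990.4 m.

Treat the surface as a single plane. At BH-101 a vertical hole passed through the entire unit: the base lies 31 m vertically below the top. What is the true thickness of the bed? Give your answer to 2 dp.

26.56 m

Two edge vectors: BH-101→BH-102 = (689, 1405, 935.6), BH-101→BH-103 = (214, 583, 364.9).
Normal n = (BH-101→BH-102) × (BH-101→BH-103) = (-32770.3, -51197.7, 101017).
So ∂z/∂easting = −n_x/n_z = 0.32440 and ∂z/∂northing = −n_y/n_z = 0.50682.
|∇z| = √(a²+b²) = 0.60175, so dip δ = arctan(0.60175) = 31.04°.
True thickness = vertical thickness × cos δ = 31 × cos 31.04° = 26.56 m.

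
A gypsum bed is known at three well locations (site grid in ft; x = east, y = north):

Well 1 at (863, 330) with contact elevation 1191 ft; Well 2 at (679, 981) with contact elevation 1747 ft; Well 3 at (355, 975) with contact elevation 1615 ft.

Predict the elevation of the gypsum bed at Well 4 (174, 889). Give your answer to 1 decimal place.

1461.6 ft

Let the plane be z = a·x + b·y + c.
Well 2−Well 1: −184a + 651b = 556;  Well 3−Well 1: −508a + 645b = 424.
Solving gives a = 0.38955, b = 0.96417.
Then c = 1191 − a·863 − b·330 = 536.64.
At (174, 889): z = 67.8 + 857.2 + 536.64 = 1461.6 ft.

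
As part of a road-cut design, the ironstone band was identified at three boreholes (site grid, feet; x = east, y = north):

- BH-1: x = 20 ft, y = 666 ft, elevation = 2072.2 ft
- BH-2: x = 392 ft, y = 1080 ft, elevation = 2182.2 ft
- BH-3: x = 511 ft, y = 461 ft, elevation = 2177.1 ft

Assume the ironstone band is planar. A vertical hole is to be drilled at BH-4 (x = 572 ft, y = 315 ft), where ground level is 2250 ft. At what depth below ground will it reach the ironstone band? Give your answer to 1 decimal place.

66.3 ft

Let the plane be z = a·x + b·y + c.
BH-2−BH-1: 372a + 414b = 110;  BH-3−BH-1: 491a − 205b = 104.9.
Solving gives a = 0.236031, b = 0.053615.
Then c = 2072.2 − a·20 − b·666 = 2031.77.
At (572, 315): z_contact = 135.01 + 16.89 + 2031.77 = 2183.67 ft.
Depth below ground = 2250 − 2183.67 = 66.3 ft.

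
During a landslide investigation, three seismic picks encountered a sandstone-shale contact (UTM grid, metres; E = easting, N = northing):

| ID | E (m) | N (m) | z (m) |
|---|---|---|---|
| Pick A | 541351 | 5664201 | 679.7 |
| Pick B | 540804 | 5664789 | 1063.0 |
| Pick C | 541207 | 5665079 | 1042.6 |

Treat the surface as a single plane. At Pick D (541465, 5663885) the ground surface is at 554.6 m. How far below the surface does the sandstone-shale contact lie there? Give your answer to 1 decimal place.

Two edge vectors: Pick A→Pick B = (-547, 588, 383.3), Pick A→Pick C = (-144, 878, 362.9).
Normal n = (Pick A→Pick B) × (Pick A→Pick C) = (-123152.2, 143311.1, -395594).
So ∂z/∂E = −n_x/n_z = −0.311309575 and ∂z/∂N = −n_y/n_z = 0.362268133.
Intercept c from Pick A: 679.7 + 168527.75 − 2051959.52 = −1882752.07.
At (541465, 5663885): z_contact = −168563.24 + 2051845.05 − 1882752.07 = 529.73 m.
Depth below ground = 554.6 − 529.73 = 24.9 m.

24.9 m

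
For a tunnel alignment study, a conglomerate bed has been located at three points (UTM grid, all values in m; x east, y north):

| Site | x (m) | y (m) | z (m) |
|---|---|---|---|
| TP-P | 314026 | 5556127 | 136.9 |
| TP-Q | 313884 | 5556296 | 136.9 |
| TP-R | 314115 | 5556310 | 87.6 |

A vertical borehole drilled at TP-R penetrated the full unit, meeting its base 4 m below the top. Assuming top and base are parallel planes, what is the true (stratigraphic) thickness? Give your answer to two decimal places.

3.87 m

Let the plane be z = a·x + b·y + c.
TP-Q−TP-P: −142a + 169b = 0;  TP-R−TP-P: 89a + 183b = −49.3.
Solving gives a = −0.20308, b = −0.17063.
|∇z| = √(a²+b²) = 0.26525, so dip δ = arctan(0.26525) = 14.86°.
True thickness = vertical thickness × cos δ = 4 × cos 14.86° = 3.87 m.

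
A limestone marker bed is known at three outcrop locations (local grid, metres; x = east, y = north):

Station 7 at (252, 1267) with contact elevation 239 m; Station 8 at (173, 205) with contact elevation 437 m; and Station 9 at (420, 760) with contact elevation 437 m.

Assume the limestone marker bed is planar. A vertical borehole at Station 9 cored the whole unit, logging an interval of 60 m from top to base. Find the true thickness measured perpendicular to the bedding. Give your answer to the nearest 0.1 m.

52.6 m

Two edge vectors: Station 7→Station 8 = (-79, -1062, 198), Station 7→Station 9 = (168, -507, 198).
Normal n = (Station 7→Station 8) × (Station 7→Station 9) = (-109890, 48906, 218469).
So ∂z/∂x = −n_x/n_z = 0.50300 and ∂z/∂y = −n_y/n_z = −0.22386.
|∇z| = √(a²+b²) = 0.55056, so dip δ = arctan(0.55056) = 28.84°.
True thickness = vertical thickness × cos δ = 60 × cos 28.84° = 52.6 m.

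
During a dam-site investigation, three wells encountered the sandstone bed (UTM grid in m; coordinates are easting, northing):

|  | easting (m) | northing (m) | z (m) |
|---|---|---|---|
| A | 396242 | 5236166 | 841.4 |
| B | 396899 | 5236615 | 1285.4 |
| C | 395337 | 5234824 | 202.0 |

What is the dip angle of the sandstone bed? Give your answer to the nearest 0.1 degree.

33.1°

Two edge vectors: A→B = (657, 449, 444), A→C = (-905, -1342, -639.4).
Normal n = (A→B) × (A→C) = (308757.4, 18265.8, -475349).
So ∂z/∂easting = −n_x/n_z = 0.64954 and ∂z/∂northing = −n_y/n_z = 0.03843.
Gradient magnitude |∇z| = √(a² + b²) = √(0.42190 + 0.00148) = 0.65067.
True dip = arctan(0.65067) = 33.1°, dipping toward W (azimuth ≈ 267°).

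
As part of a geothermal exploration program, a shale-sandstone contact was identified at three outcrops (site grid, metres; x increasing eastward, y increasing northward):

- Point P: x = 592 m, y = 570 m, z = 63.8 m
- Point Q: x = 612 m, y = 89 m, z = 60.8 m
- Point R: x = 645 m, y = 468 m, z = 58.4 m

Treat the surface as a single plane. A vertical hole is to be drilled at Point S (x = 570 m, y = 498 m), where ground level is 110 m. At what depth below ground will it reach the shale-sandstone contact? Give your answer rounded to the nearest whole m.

Two edge vectors: Point P→Point Q = (20, -481, -3), Point P→Point R = (53, -102, -5.4).
Normal n = (Point P→Point Q) × (Point P→Point R) = (2291.4, -51, 23453).
So ∂z/∂x = −n_x/n_z = −0.09770 and ∂z/∂y = −n_y/n_z = 0.00217.
Intercept c from Point P: 63.8 + 57.84 − 1.24 = 120.40.
At (570, 498): z_contact = −55.7 + 1.1 + 120.40 = 65.8 m.
Depth below ground = 110 − 65.8 = 44 m.

44 m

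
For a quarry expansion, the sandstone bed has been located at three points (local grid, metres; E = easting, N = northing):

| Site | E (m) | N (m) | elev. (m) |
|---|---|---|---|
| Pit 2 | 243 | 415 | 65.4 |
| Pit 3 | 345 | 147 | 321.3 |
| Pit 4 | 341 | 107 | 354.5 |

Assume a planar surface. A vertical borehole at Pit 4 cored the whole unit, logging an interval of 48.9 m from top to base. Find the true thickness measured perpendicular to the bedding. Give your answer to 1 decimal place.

36.4 m

Two edge vectors: Pit 2→Pit 3 = (102, -268, 255.9), Pit 2→Pit 4 = (98, -308, 289.1).
Normal n = (Pit 2→Pit 3) × (Pit 2→Pit 4) = (1338.4, -4410, -5152).
So ∂z/∂E = −n_x/n_z = 0.25978 and ∂z/∂N = −n_y/n_z = −0.85598.
|∇z| = √(a²+b²) = 0.89453, so dip δ = arctan(0.89453) = 41.81°.
True thickness = vertical thickness × cos δ = 48.9 × cos 41.81° = 36.4 m.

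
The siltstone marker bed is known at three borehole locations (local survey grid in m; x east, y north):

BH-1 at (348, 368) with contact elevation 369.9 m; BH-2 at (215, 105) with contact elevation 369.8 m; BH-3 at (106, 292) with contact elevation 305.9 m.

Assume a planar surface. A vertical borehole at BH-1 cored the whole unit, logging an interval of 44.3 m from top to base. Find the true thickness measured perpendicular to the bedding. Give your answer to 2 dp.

41.79 m

Let the plane be z = a·x + b·y + c.
BH-2−BH-1: −133a − 263b = −0.1;  BH-3−BH-1: −242a − 76b = −64.
Solving gives a = 0.31425, b = −0.15854.
|∇z| = √(a²+b²) = 0.35198, so dip δ = arctan(0.35198) = 19.39°.
True thickness = vertical thickness × cos δ = 44.3 × cos 19.39° = 41.79 m.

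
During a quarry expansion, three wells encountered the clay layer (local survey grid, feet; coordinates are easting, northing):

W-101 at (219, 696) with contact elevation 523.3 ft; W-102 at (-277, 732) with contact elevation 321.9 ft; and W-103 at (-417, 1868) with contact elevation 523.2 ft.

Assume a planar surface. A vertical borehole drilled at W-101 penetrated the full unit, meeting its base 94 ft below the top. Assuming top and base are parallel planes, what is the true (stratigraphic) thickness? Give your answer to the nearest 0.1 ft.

Two edge vectors: W-101→W-102 = (-496, 36, -201.4), W-101→W-103 = (-636, 1172, -0.1).
Normal n = (W-101→W-102) × (W-101→W-103) = (236037.2, 128040.8, -558416).
So ∂z/∂easting = −n_x/n_z = 0.42269 and ∂z/∂northing = −n_y/n_z = 0.22929.
|∇z| = √(a²+b²) = 0.48088, so dip δ = arctan(0.48088) = 25.68°.
True thickness = vertical thickness × cos δ = 94 × cos 25.68° = 84.7 ft.

84.7 ft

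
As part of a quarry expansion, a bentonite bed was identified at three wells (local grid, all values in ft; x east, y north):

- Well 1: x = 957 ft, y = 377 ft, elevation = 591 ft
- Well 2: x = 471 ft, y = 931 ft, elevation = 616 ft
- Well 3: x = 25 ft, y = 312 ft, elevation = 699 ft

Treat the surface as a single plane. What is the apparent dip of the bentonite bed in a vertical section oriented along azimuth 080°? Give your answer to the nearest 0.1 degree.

6.8°

Let the plane be z = a·x + b·y + c.
Well 2−Well 1: −486a + 554b = 25;  Well 3−Well 1: −932a − 65b = 108.
Solving gives a = −0.11216, b = −0.05327.
Unit vector along 080° is (sin 80°, cos 80°) = (0.9848, 0.1736).
Slope in that direction = a·(0.9848) + b·(0.1736) = −0.11971.
Apparent dip = arctan|0.11971| = 6.8° (true dip is 7.1°, so apparent ≤ true as expected).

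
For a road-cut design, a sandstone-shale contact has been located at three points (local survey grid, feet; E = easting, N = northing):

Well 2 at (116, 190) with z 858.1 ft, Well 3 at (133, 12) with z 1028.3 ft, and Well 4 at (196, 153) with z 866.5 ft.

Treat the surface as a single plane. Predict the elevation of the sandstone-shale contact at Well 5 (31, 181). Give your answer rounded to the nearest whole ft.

Two edge vectors: Well 2→Well 3 = (17, -178, 170.2), Well 2→Well 4 = (80, -37, 8.4).
Normal n = (Well 2→Well 3) × (Well 2→Well 4) = (4802.2, 13473.2, 13611).
So ∂z/∂E = −n_x/n_z = −0.35282 and ∂z/∂N = −n_y/n_z = −0.98988.
Intercept c from Well 2: 858.1 + 40.93 + 188.08 = 1087.10.
At (31, 181): z = −10.9 − 179.2 + 1087.10 = 897.0 ft.

897 ft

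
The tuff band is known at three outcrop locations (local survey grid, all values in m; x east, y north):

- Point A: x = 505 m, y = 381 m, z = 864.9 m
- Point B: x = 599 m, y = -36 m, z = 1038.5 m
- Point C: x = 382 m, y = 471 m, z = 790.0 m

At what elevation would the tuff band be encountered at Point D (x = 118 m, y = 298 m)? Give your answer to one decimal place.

751.6 m

Two edge vectors: Point A→Point B = (94, -417, 173.6), Point A→Point C = (-123, 90, -74.9).
Normal n = (Point A→Point B) × (Point A→Point C) = (15609.3, -14312.2, -42831).
So ∂z/∂x = −n_x/n_z = 0.36444 and ∂z/∂y = −n_y/n_z = −0.33416.
Intercept c from Point A: 864.9 − 184.04 + 127.31 = 808.17.
At (118, 298): z = 43.0 − 99.6 + 808.17 = 751.6 m.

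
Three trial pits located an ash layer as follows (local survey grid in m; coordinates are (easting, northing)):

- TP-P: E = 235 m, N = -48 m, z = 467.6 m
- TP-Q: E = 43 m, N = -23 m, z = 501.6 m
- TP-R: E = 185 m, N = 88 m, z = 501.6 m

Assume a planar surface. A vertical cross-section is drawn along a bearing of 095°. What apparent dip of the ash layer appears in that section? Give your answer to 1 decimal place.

Two edge vectors: TP-P→TP-Q = (-192, 25, 34), TP-P→TP-R = (-50, 136, 34).
Normal n = (TP-P→TP-Q) × (TP-P→TP-R) = (-3774, 4828, -24862).
So ∂z/∂E = −n_x/n_z = −0.15180 and ∂z/∂N = −n_y/n_z = 0.19419.
Unit vector along 095° is (sin 95°, cos 95°) = (0.9962, -0.0872).
Slope in that direction = a·(0.9962) + b·(-0.0872) = −0.16815.
Apparent dip = arctan|0.16815| = 9.5° (true dip is 13.8°, so apparent ≤ true as expected).

9.5°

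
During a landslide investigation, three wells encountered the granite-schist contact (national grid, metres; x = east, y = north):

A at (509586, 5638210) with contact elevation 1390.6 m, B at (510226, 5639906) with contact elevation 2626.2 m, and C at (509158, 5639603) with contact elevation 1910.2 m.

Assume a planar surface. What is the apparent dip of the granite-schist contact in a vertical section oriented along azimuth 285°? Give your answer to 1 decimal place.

20.0°

Let the plane be z = a·x + b·y + c.
B−A: 640a + 1696b = 1235.6;  C−A: −428a + 1393b = 519.6.
Solving gives a = 0.51932, b = 0.53257.
Unit vector along 285° is (sin 285°, cos 285°) = (-0.9659, 0.2588).
Slope in that direction = a·(-0.9659) + b·(0.2588) = −0.36378.
Apparent dip = arctan|0.36378| = 20.0° (true dip is 36.6°, so apparent ≤ true as expected).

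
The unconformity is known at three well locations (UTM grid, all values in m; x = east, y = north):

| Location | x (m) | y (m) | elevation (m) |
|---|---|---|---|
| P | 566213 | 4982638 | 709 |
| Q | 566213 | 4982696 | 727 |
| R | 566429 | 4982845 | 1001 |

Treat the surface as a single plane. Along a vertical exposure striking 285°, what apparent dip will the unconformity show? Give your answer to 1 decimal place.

43.2°

Let the plane be z = a·x + b·y + c.
Q−P: 0a + 58b = 18;  R−P: 216a + 207b = 292.
Solving gives a = 1.05444, b = 0.31034.
Unit vector along 285° is (sin 285°, cos 285°) = (-0.9659, 0.2588).
Slope in that direction = a·(-0.9659) + b·(0.2588) = −0.93819.
Apparent dip = arctan|0.93819| = 43.2° (true dip is 47.7°, so apparent ≤ true as expected).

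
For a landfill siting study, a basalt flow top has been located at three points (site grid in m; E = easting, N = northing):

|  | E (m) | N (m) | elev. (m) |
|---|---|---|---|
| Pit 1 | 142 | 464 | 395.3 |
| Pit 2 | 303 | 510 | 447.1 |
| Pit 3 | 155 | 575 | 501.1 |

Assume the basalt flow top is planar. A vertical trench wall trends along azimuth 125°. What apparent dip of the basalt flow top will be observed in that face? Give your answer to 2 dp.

26.63°

Two edge vectors: Pit 1→Pit 2 = (161, 46, 51.8), Pit 1→Pit 3 = (13, 111, 105.8).
Normal n = (Pit 1→Pit 2) × (Pit 1→Pit 3) = (-883, -16360.4, 17273).
So ∂z/∂E = −n_x/n_z = 0.05112 and ∂z/∂N = −n_y/n_z = 0.94717.
Unit vector along 125° is (sin 125°, cos 125°) = (0.8192, -0.5736).
Slope in that direction = a·(0.8192) + b·(-0.5736) = −0.50140.
Apparent dip = arctan|0.50140| = 26.63° (true dip is 43.5°, so apparent ≤ true as expected).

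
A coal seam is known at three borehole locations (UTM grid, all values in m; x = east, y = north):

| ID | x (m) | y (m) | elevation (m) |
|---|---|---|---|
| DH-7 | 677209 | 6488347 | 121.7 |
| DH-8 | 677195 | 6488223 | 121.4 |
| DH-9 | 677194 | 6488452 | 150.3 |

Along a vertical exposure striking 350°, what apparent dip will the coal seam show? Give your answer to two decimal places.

16.86°

Two edge vectors: DH-7→DH-8 = (-14, -124, -0.3), DH-7→DH-9 = (-15, 105, 28.6).
Normal n = (DH-7→DH-8) × (DH-7→DH-9) = (-3514.9, 404.9, -3330).
So ∂z/∂x = −n_x/n_z = −1.05553 and ∂z/∂y = −n_y/n_z = 0.12159.
Unit vector along 350° is (sin 350°, cos 350°) = (-0.1736, 0.9848).
Slope in that direction = a·(-0.1736) + b·(0.9848) = 0.30303.
Apparent dip = arctan|0.30303| = 16.86° (true dip is 46.7°, so apparent ≤ true as expected).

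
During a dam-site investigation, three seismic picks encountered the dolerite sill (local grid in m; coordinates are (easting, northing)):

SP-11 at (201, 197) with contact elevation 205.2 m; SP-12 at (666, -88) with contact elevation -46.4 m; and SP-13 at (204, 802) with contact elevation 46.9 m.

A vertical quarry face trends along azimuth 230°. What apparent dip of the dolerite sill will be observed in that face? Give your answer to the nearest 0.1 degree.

35.1°

Two edge vectors: SP-11→SP-12 = (465, -285, -251.6), SP-11→SP-13 = (3, 605, -158.3).
Normal n = (SP-11→SP-12) × (SP-11→SP-13) = (197333.5, 72854.7, 282180).
So ∂z/∂E = −n_x/n_z = −0.69932 and ∂z/∂N = −n_y/n_z = −0.25819.
Unit vector along 230° is (sin 230°, cos 230°) = (-0.7660, -0.6428).
Slope in that direction = a·(-0.7660) + b·(-0.6428) = 0.70167.
Apparent dip = arctan|0.70167| = 35.1° (true dip is 36.7°, so apparent ≤ true as expected).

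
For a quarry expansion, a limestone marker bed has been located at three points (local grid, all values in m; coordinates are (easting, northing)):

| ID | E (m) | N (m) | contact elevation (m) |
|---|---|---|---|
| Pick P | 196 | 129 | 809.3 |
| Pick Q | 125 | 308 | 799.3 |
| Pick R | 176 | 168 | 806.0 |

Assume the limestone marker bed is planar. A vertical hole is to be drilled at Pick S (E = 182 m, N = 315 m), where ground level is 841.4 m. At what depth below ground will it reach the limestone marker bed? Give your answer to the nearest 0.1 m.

27.7 m

Two edge vectors: Pick P→Pick Q = (-71, 179, -10), Pick P→Pick R = (-20, 39, -3.3).
Normal n = (Pick P→Pick Q) × (Pick P→Pick R) = (-200.7, -34.3, 811).
So ∂z/∂E = −n_x/n_z = 0.24747 and ∂z/∂N = −n_y/n_z = 0.04229.
Intercept c from Pick P: 809.3 − 48.50 − 5.46 = 755.34.
At (182, 315): z_contact = 45.04 + 13.32 + 755.34 = 813.70 m.
Depth below ground = 841.4 − 813.70 = 27.7 m.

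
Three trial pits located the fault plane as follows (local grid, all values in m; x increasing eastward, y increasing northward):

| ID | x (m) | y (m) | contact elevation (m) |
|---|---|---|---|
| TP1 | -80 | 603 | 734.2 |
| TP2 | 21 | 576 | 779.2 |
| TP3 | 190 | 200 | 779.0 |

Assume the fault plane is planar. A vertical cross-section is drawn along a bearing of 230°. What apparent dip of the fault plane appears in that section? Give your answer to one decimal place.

Two edge vectors: TP1→TP2 = (101, -27, 45), TP1→TP3 = (270, -403, 44.8).
Normal n = (TP1→TP2) × (TP1→TP3) = (16925.4, 7625.2, -33413).
So ∂z/∂x = −n_x/n_z = 0.50655 and ∂z/∂y = −n_y/n_z = 0.22821.
Unit vector along 230° is (sin 230°, cos 230°) = (-0.7660, -0.6428).
Slope in that direction = a·(-0.7660) + b·(-0.6428) = −0.53473.
Apparent dip = arctan|0.53473| = 28.1° (true dip is 29.1°, so apparent ≤ true as expected).

28.1°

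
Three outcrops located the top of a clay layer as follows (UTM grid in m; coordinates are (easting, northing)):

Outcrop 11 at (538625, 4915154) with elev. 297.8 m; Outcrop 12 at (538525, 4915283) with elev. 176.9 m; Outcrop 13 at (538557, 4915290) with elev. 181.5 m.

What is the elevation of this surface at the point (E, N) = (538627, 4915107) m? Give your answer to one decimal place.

331.6 m

Let the plane be z = a·E + b·N + c.
Outcrop 12−Outcrop 11: −100a + 129b = −120.9;  Outcrop 13−Outcrop 11: −68a + 136b = −116.3.
Solving gives a = 0.298198012, b = −0.706048053.
Then c = 297.8 − a·538625 − b·4915154 = 3310015.81.
At (538627, 4915107): z = 160617.5 − 3470301.7 + 3310015.81 = 331.6 m.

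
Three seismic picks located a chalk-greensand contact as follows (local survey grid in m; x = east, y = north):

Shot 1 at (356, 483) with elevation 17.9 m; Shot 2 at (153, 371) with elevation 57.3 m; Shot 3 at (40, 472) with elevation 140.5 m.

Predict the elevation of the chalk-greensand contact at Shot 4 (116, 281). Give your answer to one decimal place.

38.4 m

Let the plane be z = a·x + b·y + c.
Shot 2−Shot 1: −203a − 112b = 39.4;  Shot 3−Shot 1: −316a − 11b = 122.6.
Solving gives a = −0.40103, b = 0.37508.
Then c = 17.9 − a·356 − b·483 = −20.50.
At (116, 281): z = −46.5 + 105.4 − 20.50 = 38.4 m.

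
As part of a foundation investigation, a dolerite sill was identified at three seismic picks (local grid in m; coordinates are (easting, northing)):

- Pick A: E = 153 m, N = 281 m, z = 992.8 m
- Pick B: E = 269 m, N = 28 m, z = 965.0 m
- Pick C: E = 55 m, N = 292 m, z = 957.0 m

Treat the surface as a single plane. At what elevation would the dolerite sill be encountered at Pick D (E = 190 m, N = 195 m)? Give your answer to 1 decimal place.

982.4 m

Let the plane be z = a·E + b·N + c.
Pick B−Pick A: 116a − 253b = −27.8;  Pick C−Pick A: −98a + 11b = −35.8.
Solving gives a = 0.39813, b = 0.29242.
Then c = 992.8 − a·153 − b·281 = 849.72.
At (190, 195): z = 75.6 + 57.0 + 849.72 = 982.4 m.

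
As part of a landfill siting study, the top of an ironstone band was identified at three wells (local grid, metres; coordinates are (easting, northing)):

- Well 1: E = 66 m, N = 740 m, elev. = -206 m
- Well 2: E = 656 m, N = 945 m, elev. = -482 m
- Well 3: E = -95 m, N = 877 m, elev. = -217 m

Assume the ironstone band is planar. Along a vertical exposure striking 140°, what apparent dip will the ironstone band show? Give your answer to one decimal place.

8.1°

Let the plane be z = a·E + b·N + c.
Well 2−Well 1: 590a + 205b = −276;  Well 3−Well 1: −161a + 137b = −11.
Solving gives a = −0.31236, b = −0.44737.
Unit vector along 140° is (sin 140°, cos 140°) = (0.6428, -0.7660).
Slope in that direction = a·(0.6428) + b·(-0.7660) = 0.14192.
Apparent dip = arctan|0.14192| = 8.1° (true dip is 28.6°, so apparent ≤ true as expected).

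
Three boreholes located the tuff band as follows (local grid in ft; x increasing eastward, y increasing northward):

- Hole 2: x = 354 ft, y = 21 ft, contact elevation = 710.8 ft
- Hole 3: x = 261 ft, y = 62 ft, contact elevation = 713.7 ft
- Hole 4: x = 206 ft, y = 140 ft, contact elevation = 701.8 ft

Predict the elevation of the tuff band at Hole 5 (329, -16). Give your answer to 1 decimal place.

723.7 ft

Let the plane be z = a·x + b·y + c.
Hole 3−Hole 2: −93a + 41b = 2.9;  Hole 4−Hole 2: −148a + 119b = −9.
Solving gives a = −0.14285, b = −0.25329.
Then c = 710.8 − a·354 − b·21 = 766.69.
At (329, -16): z = −47.0 + 4.1 + 766.69 = 723.7 ft.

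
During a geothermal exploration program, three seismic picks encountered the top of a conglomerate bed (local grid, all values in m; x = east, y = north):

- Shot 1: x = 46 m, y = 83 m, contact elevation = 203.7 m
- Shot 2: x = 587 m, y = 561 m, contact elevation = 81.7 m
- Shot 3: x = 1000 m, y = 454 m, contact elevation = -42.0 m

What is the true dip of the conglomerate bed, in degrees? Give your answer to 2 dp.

Let the plane be z = a·x + b·y + c.
Shot 2−Shot 1: 541a + 478b = −122;  Shot 3−Shot 1: 954a + 371b = −245.7.
Solving gives a = −0.28274, b = 0.06477.
Gradient magnitude |∇z| = √(a² + b²) = √(0.07994 + 0.00420) = 0.29006.
True dip = arctan(0.29006) = 16.18°, dipping toward ESE (azimuth ≈ 103°).

16.18°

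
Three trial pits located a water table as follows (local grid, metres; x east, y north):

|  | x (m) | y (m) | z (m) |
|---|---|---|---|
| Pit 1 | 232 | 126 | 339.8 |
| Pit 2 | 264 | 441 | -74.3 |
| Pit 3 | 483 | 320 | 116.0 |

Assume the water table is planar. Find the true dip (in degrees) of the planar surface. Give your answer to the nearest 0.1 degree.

53.2°

Let the plane be z = a·x + b·y + c.
Pit 2−Pit 1: 32a + 315b = −414.1;  Pit 3−Pit 1: 251a + 194b = −223.8.
Solving gives a = 0.13504, b = −1.32832.
Gradient magnitude |∇z| = √(a² + b²) = √(0.01824 + 1.76444) = 1.33517.
True dip = arctan(1.33517) = 53.2°, dipping toward N (azimuth ≈ 354°).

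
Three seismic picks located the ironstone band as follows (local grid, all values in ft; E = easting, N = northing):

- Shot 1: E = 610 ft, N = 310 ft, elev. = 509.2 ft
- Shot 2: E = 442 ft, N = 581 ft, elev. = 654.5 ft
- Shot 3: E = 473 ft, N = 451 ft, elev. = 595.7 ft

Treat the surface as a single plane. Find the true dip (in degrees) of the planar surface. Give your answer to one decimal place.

24.5°

Two edge vectors: Shot 1→Shot 2 = (-168, 271, 145.3), Shot 1→Shot 3 = (-137, 141, 86.5).
Normal n = (Shot 1→Shot 2) × (Shot 1→Shot 3) = (2954.2, -5374.1, 13439).
So ∂z/∂E = −n_x/n_z = −0.21982 and ∂z/∂N = −n_y/n_z = 0.39989.
Gradient magnitude |∇z| = √(a² + b²) = √(0.04832 + 0.15991) = 0.45633.
True dip = arctan(0.45633) = 24.5°, dipping toward SSE (azimuth ≈ 151°).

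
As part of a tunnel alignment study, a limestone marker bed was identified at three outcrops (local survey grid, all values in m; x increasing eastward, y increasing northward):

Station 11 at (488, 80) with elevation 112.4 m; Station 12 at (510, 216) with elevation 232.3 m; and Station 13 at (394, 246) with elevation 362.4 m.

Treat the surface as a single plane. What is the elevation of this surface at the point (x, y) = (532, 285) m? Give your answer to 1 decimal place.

Two edge vectors: Station 11→Station 12 = (22, 136, 119.9), Station 11→Station 13 = (-94, 166, 250).
Normal n = (Station 11→Station 12) × (Station 11→Station 13) = (14096.6, -16770.6, 16436).
So ∂z/∂x = −n_x/n_z = −0.85767 and ∂z/∂y = −n_y/n_z = 1.02036.
Intercept c from Station 11: 112.4 + 418.54 − 81.63 = 449.31.
At (532, 285): z = −456.3 + 290.8 + 449.31 = 283.8 m.

283.8 m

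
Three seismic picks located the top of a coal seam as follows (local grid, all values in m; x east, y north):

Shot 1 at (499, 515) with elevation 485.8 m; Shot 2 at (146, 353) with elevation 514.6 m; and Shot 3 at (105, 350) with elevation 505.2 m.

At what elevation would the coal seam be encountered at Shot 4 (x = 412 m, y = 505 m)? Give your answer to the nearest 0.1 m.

Two edge vectors: Shot 1→Shot 2 = (-353, -162, 28.8), Shot 1→Shot 3 = (-394, -165, 19.4).
Normal n = (Shot 1→Shot 2) × (Shot 1→Shot 3) = (1609.2, -4499, -5583).
So ∂z/∂x = −n_x/n_z = 0.28823 and ∂z/∂y = −n_y/n_z = −0.80584.
Intercept c from Shot 1: 485.8 − 143.83 + 415.01 = 756.98.
At (412, 505): z = 118.8 − 406.9 + 756.98 = 468.8 m.

468.8 m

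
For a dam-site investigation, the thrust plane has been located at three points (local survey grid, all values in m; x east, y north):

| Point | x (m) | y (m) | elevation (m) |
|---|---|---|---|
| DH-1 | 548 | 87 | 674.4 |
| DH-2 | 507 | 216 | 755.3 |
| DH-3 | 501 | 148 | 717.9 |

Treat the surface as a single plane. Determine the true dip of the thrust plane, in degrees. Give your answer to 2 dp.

30.87°

Two edge vectors: DH-1→DH-2 = (-41, 129, 80.9), DH-1→DH-3 = (-47, 61, 43.5).
Normal n = (DH-1→DH-2) × (DH-1→DH-3) = (676.6, -2018.8, 3562).
So ∂z/∂x = −n_x/n_z = −0.18995 and ∂z/∂y = −n_y/n_z = 0.56676.
Gradient magnitude |∇z| = √(a² + b²) = √(0.03608 + 0.32122) = 0.59774.
True dip = arctan(0.59774) = 30.87°, dipping toward SSE (azimuth ≈ 161°).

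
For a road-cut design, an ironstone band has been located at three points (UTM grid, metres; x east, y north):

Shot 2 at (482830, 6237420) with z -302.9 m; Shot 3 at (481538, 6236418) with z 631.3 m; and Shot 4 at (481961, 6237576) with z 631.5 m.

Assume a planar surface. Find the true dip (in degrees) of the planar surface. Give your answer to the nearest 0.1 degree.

Let the plane be z = a·x + b·y + c.
Shot 3−Shot 2: −1292a − 1002b = 934.2;  Shot 4−Shot 2: −869a + 156b = 934.4.
Solving gives a = −1.00906, b = 0.36877.
Gradient magnitude |∇z| = √(a² + b²) = √(1.01820 + 0.13599) = 1.07433.
True dip = arctan(1.07433) = 47.1°, dipping toward ESE (azimuth ≈ 110°).

47.1°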